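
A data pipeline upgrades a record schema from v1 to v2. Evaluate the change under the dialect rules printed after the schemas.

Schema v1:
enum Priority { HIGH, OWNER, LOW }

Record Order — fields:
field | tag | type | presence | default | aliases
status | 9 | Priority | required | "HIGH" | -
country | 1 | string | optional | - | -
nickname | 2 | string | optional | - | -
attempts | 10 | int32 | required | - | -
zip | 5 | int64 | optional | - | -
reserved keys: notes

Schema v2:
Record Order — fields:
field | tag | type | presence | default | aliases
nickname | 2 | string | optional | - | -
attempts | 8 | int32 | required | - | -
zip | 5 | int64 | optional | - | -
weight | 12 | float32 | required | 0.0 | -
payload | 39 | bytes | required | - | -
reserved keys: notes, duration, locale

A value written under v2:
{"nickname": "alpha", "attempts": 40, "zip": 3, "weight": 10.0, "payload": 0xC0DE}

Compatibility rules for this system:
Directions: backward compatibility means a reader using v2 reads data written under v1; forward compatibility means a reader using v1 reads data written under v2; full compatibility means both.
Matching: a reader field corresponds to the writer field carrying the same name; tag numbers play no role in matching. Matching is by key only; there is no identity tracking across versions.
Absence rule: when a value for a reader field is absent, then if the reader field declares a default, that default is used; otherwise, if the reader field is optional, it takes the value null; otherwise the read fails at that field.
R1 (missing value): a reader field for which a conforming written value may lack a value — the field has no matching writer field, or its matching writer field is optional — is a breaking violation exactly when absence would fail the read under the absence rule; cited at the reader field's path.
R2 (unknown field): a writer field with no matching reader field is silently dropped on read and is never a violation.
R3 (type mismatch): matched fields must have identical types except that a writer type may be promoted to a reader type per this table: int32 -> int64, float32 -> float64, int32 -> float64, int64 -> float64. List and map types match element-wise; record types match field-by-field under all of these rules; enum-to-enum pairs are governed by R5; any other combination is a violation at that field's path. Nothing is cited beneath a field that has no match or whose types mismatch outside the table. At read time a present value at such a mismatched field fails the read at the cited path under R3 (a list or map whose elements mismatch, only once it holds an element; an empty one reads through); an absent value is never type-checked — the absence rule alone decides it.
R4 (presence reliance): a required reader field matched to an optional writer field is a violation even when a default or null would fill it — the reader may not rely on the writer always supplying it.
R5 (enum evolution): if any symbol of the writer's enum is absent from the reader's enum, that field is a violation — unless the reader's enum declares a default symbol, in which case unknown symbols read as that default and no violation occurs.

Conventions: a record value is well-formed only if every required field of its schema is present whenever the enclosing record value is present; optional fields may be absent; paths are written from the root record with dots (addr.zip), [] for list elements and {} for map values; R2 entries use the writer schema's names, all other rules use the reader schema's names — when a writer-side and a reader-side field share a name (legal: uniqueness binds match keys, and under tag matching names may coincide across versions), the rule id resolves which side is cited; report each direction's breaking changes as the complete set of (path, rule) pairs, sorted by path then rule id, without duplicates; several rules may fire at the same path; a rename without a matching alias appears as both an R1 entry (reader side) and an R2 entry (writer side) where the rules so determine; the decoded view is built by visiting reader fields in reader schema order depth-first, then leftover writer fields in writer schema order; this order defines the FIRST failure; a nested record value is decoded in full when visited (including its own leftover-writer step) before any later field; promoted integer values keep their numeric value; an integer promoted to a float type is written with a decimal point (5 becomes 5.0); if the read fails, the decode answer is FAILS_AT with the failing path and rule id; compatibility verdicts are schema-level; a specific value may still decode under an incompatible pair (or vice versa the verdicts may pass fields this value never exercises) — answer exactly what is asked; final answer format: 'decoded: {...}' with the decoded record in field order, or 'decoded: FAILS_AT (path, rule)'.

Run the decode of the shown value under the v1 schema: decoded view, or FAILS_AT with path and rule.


each type pair in Order: writer, then reader
decoding the Order value with the v1 reader:
  status := "HIGH" (no value, default fills)
  country := null (not supplied -> null)
  nickname := "alpha"
  attempts := 40
  zip := 3
  writer weight: unmatched, discarded
  writer payload: unmatched, discarded
  => decoded: {"status": "HIGH", "country": null, "nickname": "alpha", "attempts": 40, "zip": 3}
diffs on Order not affecting the asked answer:
  added field weight to record Order: required float32, tag 12, default 0.0 (in v2 it sits last) -> triggers nothing under the printed rules; the Order answer is the same either way
  removed field country from record Order -> triggers nothing under the printed rules; the Order answer is the same either way
  added field payload to record Order: required bytes, tag 39 (in v2 it sits last) -> a verdict-level change on Order — the shown value reads the same
  removed field status from record Order -> triggers nothing under the printed rules; the Order answer is the same either way
  field attempts in record Order: tag 10 changed to 8 -> triggers nothing under the printed rules; the Order answer is the same either way

decoded: {"status": "HIGH", "country": null, "nickname": "alpha", "attempts": 40, "zip": 3}


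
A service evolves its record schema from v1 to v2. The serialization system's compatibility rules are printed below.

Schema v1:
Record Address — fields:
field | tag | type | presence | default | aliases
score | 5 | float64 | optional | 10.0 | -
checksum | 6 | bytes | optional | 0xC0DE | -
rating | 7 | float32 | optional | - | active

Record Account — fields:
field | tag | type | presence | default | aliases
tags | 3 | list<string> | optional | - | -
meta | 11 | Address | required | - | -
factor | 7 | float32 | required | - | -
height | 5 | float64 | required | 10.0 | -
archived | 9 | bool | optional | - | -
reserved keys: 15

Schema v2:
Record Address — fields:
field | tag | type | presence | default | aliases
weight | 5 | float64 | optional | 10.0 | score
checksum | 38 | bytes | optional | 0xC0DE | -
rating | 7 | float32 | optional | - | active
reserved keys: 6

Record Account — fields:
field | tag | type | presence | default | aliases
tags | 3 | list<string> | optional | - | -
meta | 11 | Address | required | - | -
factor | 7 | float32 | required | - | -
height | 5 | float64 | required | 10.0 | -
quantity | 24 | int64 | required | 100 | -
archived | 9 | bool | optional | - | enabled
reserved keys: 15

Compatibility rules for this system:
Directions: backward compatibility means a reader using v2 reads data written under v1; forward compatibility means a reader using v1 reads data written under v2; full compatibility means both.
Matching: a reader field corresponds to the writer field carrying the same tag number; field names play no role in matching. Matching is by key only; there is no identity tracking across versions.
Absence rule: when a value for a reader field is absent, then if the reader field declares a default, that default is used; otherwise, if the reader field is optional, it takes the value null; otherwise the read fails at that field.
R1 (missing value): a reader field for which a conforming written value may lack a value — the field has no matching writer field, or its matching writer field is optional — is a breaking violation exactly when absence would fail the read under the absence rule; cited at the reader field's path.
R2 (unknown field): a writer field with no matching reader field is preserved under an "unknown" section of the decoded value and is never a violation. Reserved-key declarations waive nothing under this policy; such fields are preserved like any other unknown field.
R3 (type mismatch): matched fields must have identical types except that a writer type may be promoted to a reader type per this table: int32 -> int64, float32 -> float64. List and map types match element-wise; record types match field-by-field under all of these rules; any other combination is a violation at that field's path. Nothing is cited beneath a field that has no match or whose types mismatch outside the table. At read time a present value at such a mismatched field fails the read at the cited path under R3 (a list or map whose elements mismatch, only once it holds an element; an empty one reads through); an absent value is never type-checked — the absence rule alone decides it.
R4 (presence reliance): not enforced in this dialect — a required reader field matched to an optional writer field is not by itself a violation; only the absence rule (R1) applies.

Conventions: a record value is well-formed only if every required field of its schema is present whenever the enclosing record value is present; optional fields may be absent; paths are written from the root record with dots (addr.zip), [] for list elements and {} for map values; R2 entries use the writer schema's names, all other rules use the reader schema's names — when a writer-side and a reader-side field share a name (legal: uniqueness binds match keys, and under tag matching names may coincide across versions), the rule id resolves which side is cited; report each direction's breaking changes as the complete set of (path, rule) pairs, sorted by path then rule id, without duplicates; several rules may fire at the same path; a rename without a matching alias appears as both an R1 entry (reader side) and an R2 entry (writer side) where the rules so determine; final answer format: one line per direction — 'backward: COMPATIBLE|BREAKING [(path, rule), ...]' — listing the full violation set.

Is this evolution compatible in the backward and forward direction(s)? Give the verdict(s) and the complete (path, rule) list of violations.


the writer's type comes first in each Account pair
backward on Account — v2 reading data written by v1:
  tags: paired with writer tags (list<string> -> list<string>; writer optional)
  meta: paired with writer meta (Address -> Address; writer required)
  factor: paired with writer factor (float32 -> float32; writer required)
  height: paired with writer height (float64 -> float64; writer required)
  quantity has no writer counterpart
  archived: paired with writer archived (bool -> bool; writer optional)
  meta.weight: paired with writer meta.score (float64 -> float64; writer optional)
  meta.checksum has no writer counterpart
  meta.rating: paired with writer meta.rating (float32 -> float32; writer optional)
  leftover writer field: meta.checksum
  nothing fires on Account: backward is COMPATIBLE
forward on Account — v1 reading data written by v2:
  tags: paired with writer tags (list<string> -> list<string>; writer optional)
  meta: paired with writer meta (Address -> Address; writer required)
  factor: paired with writer factor (float32 -> float32; writer required)
  height: paired with writer height (float64 -> float64; writer required)
  archived: paired with writer archived (bool -> bool; writer optional)
  leftover writer field: quantity
  meta.score: paired with writer meta.weight (float64 -> float64; writer optional)
  meta.checksum has no writer counterpart
  meta.rating: paired with writer meta.rating (float32 -> float32; writer optional)
  leftover writer field: meta.checksum
  nothing fires on Account: forward is COMPATIBLE

backward: COMPATIBLE []; forward: COMPATIBLE []


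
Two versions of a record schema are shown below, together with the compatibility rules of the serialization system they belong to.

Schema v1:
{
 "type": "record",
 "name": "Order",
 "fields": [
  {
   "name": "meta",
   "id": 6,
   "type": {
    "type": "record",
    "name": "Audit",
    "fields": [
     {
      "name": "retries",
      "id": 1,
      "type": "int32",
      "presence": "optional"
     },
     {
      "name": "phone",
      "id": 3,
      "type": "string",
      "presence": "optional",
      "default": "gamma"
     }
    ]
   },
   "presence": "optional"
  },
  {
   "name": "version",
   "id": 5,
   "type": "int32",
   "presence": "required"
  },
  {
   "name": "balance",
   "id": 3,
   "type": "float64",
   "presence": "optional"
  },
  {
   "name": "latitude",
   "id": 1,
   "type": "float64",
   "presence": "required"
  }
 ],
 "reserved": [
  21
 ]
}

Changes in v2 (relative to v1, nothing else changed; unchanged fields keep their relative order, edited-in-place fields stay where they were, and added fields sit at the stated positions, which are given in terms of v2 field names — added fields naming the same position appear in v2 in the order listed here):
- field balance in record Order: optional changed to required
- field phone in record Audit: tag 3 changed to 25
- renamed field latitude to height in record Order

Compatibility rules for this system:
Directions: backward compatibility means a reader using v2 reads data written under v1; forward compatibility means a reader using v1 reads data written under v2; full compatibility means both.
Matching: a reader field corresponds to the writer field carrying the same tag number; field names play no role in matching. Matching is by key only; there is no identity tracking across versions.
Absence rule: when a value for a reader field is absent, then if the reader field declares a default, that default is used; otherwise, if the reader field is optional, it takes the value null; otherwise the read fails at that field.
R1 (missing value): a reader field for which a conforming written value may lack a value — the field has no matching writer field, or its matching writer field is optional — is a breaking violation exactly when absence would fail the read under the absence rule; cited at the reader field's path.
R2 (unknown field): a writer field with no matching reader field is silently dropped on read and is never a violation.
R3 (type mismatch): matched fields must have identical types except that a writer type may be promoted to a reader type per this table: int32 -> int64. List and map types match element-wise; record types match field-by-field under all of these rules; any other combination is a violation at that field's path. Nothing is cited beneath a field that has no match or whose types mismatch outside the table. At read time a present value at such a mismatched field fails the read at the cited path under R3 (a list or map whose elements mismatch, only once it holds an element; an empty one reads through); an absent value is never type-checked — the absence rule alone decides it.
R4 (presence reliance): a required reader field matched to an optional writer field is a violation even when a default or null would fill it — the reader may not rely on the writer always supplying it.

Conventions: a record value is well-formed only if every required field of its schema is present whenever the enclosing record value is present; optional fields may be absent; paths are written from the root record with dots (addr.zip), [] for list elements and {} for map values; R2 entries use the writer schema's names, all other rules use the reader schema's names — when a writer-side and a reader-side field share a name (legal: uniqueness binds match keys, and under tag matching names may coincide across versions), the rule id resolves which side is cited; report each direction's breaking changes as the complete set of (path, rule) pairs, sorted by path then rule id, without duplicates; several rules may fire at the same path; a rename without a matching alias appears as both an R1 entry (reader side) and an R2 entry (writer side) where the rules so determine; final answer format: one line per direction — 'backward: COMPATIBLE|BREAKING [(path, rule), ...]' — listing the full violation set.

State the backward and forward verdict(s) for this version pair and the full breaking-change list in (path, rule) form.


in Order below, arrows point writer -> reader
backward analysis of Order with v2 as reader and v1 as writer:
  meta: Audit -> Audit, writer optional; from meta
  version: int32 -> int32, writer required; from version
  balance: float64 -> float64, writer optional; from balance
  height: float64 -> float64, writer required; from latitude
  meta.retries: int32 -> int32, writer optional; from meta.retries
  meta.phone: no writer match
  leftover writer field: meta.phone
  rule R1 violated at balance
  rule R4 violated at balance
  => 2 violation(s): backward is BREAKING for Order
forward analysis of Order with v1 as reader and v2 as writer:
  meta: Audit -> Audit, writer optional; from meta
  version: int32 -> int32, writer required; from version
  balance: float64 -> float64, writer required; from balance
  latitude: float64 -> float64, writer required; from height
  meta.retries: int32 -> int32, writer optional; from meta.retries
  meta.phone: no writer match
  leftover writer field: meta.phone
  => no violations; forward on Order: COMPATIBLE

backward: BREAKING [(balance, R1), (balance, R4)]; forward: COMPATIBLE []


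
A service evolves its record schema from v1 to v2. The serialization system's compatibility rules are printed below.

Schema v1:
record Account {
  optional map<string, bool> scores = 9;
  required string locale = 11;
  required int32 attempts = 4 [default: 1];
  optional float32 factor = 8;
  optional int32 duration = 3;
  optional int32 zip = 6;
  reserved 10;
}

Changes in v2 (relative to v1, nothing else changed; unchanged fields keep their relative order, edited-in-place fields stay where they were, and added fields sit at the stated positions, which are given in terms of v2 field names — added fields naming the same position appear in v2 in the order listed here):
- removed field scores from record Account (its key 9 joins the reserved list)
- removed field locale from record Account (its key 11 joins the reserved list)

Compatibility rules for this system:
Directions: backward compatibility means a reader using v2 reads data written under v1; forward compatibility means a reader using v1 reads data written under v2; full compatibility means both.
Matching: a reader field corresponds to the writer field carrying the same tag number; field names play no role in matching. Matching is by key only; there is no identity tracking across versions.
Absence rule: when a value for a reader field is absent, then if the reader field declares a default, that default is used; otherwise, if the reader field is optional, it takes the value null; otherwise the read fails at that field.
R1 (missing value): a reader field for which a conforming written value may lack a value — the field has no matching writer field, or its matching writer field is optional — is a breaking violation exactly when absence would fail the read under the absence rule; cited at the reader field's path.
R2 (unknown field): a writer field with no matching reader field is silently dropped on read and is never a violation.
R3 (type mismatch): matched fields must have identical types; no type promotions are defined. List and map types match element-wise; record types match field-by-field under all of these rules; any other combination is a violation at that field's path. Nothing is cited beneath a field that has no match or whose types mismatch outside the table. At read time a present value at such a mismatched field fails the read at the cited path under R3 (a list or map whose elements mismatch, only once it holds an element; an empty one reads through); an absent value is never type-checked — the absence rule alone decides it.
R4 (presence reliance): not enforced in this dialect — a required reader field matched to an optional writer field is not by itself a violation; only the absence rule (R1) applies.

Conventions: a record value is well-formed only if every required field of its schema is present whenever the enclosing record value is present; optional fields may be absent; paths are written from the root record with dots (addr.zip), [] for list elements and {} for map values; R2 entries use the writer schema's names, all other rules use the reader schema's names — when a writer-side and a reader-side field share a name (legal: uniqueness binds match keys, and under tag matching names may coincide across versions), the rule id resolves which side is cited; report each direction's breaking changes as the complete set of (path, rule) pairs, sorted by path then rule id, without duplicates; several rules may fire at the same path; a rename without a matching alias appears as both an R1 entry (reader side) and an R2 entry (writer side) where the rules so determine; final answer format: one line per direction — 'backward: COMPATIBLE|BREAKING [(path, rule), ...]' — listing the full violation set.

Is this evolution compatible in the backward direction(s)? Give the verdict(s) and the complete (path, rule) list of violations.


in Account below, arrows point writer -> reader
backward on Account — v2 reading data written by v1:
  attempts: int32 -> int32, writer required; from attempts
  factor: float32 -> float32, writer optional; from factor
  duration: int32 -> int32, writer optional; from duration
  zip: int32 -> int32, writer optional; from zip
  writer scores: unknown to reader
  writer locale: unknown to reader
  => backward: COMPATIBLE
remaining Account differences; none change what is asked:
  removed field scores from record Account (its key 9 joins the reserved list) -> inert for the asked Account verdict: nothing fires
  removed field locale from record Account (its key 11 joins the reserved list) -> matters only for Account's forward compatibility — outside the asked direction

backward: COMPATIBLE []


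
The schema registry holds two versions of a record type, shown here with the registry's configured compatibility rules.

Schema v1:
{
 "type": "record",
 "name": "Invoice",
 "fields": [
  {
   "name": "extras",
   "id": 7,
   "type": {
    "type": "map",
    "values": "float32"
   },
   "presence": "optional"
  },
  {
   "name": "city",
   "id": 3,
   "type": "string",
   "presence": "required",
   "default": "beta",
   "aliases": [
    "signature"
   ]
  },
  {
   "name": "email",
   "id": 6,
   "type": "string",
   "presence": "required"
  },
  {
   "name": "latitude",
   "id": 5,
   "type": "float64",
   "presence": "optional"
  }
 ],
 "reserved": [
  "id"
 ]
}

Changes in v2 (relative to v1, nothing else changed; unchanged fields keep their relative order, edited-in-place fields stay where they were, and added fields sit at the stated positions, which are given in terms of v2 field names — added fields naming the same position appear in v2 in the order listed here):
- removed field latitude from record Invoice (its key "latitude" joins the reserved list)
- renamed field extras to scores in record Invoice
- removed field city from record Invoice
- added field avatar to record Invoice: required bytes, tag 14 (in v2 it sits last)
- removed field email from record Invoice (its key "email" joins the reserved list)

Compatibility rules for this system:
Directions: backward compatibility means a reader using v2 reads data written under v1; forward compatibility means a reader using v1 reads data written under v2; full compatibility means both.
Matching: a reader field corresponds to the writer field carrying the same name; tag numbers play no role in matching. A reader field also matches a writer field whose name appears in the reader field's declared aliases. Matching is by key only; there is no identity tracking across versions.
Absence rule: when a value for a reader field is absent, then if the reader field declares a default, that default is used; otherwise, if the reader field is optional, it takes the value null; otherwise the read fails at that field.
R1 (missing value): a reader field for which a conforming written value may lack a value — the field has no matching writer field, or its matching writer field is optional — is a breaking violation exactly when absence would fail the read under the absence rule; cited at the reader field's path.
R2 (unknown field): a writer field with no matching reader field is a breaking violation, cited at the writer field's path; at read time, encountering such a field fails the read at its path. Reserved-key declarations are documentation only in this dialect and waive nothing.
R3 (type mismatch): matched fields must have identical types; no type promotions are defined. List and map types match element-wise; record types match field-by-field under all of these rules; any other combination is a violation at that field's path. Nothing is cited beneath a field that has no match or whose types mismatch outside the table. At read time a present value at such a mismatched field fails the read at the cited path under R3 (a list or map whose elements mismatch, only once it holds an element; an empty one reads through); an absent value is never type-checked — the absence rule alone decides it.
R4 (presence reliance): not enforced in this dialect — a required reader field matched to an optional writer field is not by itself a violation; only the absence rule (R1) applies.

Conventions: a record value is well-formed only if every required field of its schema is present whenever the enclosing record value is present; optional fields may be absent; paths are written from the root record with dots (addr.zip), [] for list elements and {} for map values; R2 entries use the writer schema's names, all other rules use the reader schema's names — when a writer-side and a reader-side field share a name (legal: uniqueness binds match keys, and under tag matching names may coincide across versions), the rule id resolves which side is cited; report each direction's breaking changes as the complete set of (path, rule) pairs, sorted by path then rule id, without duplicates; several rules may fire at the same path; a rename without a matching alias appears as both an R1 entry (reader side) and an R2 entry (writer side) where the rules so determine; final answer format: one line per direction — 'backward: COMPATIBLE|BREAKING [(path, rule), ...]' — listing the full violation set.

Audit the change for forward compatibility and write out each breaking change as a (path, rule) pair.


forward: BREAKING [(avatar, R2), (email, R1), (scores, R2)]

the writer's type comes first in each Invoice pair
forward on Invoice — v1 reading data written by v2:
  no writer field matches reader extras
  no writer field matches reader city
  no writer field matches reader email
  no writer field matches reader latitude
  leftover writer field: scores
  leftover writer field: avatar
  breaking: (avatar, R2)
  breaking: (email, R1)
  breaking: (scores, R2)
  => forward verdict for Invoice: BREAKING, 3 violation(s)
checking off the Invoice differences that do not matter here:
  removed field latitude from record Invoice (its key "latitude" joins the reserved list) -> affects backward compatibility only, which is not asked
  removed field city from record Invoice -> affects backward compatibility only, which is not asked


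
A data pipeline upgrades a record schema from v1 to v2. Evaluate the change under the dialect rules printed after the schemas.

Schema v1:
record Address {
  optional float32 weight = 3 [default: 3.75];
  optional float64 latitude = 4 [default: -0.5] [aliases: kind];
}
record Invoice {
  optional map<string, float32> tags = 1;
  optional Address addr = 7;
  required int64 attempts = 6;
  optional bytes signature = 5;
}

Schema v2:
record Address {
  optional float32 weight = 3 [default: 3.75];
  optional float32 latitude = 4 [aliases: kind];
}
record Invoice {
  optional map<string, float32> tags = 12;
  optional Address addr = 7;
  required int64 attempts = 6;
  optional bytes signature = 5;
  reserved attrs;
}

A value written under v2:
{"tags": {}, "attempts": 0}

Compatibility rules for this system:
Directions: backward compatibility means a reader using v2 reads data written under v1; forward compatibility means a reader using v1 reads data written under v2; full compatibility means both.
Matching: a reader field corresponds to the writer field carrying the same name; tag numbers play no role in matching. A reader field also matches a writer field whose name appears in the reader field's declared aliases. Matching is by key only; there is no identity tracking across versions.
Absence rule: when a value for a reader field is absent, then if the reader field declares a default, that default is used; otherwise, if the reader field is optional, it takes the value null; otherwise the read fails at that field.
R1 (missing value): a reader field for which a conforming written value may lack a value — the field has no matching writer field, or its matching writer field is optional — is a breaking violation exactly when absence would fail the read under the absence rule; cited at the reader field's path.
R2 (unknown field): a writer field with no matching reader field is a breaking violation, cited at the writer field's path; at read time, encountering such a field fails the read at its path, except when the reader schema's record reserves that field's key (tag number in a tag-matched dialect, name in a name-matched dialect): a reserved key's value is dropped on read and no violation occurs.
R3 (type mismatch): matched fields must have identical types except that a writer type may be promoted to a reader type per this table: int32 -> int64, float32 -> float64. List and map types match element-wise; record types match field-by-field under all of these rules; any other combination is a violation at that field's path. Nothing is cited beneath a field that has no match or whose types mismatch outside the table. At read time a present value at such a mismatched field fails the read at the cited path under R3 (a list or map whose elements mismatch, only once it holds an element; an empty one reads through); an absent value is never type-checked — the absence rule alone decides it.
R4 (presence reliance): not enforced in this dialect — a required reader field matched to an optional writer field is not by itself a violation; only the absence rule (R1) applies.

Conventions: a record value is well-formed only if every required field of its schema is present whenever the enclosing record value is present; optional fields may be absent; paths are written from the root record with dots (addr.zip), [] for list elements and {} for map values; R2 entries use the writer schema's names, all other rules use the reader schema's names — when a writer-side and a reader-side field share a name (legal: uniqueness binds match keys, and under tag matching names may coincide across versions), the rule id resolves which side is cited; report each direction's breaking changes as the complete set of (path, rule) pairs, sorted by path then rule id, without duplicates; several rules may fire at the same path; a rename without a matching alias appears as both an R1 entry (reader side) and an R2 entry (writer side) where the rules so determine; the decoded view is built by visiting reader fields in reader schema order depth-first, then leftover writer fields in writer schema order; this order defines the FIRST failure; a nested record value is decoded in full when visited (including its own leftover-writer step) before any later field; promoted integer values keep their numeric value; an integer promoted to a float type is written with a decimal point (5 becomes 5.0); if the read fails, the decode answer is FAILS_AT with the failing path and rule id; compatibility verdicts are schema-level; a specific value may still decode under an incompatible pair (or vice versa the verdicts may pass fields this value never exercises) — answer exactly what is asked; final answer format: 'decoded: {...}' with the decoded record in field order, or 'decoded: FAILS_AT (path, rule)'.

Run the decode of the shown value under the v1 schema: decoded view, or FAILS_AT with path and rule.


decoded: {"tags": {}, "addr": null, "attempts": 0, "signature": null}

each type pair in Invoice: writer, then reader
migrating the Invoice value to v1:
  tags := {}
  addr := null (missing; optional => null)
  attempts := 0
  signature := null (missing; optional => null)
  => decoded: {"tags": {}, "addr": null, "attempts": 0, "signature": null}
the rest of the Invoice diff is inert for this question:
  field latitude in record Address: type float64 changed to float32 (its default is dropped) -> changes Invoice's schema-level verdicts only — the decode of this value is the same
  field tags in record Invoice: tag 1 changed to 12 -> no rule fires on it and the decoded Invoice view is identical with or without it


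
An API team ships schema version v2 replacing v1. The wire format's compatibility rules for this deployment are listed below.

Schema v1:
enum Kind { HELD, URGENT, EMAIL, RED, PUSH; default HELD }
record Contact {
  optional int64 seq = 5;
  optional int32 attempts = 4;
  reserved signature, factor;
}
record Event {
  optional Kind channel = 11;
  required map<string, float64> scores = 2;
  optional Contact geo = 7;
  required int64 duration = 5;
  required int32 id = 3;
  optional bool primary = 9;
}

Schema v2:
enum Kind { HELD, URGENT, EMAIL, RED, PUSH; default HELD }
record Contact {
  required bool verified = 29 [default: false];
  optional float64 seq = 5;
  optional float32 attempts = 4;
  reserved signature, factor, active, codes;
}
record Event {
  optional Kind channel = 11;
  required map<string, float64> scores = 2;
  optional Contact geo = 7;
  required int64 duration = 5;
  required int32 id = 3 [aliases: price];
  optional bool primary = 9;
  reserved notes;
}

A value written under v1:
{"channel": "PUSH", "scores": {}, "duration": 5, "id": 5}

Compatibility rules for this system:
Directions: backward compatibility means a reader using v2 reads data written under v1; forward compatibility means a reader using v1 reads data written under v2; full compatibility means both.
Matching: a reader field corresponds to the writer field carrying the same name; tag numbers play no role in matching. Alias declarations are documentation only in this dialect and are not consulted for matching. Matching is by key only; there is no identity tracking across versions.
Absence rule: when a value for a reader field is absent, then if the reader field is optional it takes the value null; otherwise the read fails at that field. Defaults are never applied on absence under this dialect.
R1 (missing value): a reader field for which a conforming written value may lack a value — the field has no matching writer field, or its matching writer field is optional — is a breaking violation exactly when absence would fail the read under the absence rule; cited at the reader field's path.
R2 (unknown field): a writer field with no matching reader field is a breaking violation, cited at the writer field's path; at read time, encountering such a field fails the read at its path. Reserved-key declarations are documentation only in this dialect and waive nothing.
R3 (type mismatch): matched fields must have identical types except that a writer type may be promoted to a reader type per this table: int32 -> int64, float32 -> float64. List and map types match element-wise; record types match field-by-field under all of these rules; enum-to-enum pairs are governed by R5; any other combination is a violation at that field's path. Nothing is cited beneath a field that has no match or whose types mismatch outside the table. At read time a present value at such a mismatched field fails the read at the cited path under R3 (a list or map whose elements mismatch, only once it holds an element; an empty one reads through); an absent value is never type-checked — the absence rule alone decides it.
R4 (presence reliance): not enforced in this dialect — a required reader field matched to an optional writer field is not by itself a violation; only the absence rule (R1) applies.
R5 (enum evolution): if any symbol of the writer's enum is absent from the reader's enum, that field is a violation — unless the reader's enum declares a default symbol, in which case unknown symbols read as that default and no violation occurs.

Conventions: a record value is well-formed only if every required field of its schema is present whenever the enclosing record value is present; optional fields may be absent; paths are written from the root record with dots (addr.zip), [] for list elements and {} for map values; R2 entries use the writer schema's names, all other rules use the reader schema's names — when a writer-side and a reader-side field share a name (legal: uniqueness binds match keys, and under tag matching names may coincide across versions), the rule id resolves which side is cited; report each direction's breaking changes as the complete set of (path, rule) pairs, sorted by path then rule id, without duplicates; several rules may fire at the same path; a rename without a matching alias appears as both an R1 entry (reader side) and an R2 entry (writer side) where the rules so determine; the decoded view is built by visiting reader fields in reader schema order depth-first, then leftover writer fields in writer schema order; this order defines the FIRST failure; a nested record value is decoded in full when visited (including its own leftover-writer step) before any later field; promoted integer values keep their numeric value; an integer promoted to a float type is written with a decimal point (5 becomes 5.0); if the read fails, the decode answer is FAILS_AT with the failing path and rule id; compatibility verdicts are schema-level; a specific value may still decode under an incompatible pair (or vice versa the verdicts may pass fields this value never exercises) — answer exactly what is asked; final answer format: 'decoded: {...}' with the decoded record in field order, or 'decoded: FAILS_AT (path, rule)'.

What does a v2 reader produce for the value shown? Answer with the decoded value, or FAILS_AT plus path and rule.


decoded: {"channel": "PUSH", "scores": {}, "geo": null, "duration": 5, "id": 5, "primary": null}

in Event below, arrows point writer -> reader
decoding the Event value with the v2 reader:
  channel := "PUSH"
  scores := {}
  geo := null (absent, optional -> null)
  duration := 5
  id := 5
  primary := null (absent, optional -> null)
  => decoded: {"channel": "PUSH", "scores": {}, "geo": null, "duration": 5, "id": 5, "primary": null}
remaining Event differences; none change what is asked:
  field seq in record Contact: type int64 changed to float64 -> shifts the Event verdicts, not this decode
  field attempts in record Contact: type int32 changed to float32 -> shifts the Event verdicts, not this decode
  added field verified to record Contact: required bool, tag 29, default false (in v2 it sits immediately before seq) -> shifts the Event verdicts, not this decode


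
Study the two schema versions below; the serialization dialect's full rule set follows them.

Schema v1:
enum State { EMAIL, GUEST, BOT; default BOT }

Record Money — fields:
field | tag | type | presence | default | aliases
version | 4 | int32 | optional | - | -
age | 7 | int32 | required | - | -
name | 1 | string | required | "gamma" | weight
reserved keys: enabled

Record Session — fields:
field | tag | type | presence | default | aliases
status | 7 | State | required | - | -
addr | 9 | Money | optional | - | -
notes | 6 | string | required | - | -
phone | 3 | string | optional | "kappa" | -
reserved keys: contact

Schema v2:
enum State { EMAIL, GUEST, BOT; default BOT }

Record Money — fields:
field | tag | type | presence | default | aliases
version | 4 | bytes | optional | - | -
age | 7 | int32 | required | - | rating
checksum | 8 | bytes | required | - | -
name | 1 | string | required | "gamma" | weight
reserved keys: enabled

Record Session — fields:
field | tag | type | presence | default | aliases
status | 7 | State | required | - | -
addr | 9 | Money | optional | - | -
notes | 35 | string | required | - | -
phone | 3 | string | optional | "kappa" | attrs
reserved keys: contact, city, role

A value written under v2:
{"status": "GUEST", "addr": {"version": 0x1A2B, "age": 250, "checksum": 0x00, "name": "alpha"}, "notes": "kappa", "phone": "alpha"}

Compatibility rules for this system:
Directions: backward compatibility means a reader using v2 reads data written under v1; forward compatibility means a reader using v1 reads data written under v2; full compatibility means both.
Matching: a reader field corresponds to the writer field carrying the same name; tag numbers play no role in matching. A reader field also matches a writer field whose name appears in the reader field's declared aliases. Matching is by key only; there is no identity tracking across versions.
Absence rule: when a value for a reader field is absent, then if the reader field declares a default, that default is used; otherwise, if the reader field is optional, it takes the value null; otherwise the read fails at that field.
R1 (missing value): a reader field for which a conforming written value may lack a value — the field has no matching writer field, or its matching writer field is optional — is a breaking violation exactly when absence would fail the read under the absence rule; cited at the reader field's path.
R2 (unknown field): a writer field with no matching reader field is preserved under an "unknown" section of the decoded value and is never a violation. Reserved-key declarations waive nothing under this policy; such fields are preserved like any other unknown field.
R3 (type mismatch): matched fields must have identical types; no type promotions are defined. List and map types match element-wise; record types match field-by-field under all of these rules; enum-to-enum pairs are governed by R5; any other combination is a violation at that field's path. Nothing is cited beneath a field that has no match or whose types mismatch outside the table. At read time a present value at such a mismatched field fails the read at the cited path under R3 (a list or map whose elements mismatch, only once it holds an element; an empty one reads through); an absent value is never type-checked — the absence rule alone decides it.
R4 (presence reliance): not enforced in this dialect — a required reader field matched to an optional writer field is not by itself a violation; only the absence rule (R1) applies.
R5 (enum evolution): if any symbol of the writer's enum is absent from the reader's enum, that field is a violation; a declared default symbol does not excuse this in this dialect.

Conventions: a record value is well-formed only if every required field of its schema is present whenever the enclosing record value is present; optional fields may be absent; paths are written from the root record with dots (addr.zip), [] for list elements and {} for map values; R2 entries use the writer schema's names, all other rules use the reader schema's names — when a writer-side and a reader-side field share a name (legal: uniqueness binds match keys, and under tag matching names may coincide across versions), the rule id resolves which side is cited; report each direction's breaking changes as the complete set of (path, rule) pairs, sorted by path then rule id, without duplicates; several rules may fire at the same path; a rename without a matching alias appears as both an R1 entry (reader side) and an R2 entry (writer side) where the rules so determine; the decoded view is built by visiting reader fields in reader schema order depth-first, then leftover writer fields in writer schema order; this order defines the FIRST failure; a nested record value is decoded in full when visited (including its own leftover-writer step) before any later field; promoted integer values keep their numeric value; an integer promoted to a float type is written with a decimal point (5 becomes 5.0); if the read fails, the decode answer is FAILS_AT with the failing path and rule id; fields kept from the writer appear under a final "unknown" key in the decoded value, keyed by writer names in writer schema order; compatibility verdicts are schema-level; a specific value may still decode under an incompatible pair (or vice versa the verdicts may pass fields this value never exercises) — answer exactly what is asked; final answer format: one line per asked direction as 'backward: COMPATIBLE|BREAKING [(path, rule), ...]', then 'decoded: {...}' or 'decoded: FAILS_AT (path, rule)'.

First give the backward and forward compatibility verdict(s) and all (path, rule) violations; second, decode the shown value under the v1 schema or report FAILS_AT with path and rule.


backward: BREAKING [(addr.checksum, R1), (addr.version, R3)]; forward: BREAKING [(addr.version, R3)]; decoded: FAILS_AT (addr.version, R3)

each type pair in Session: writer, then reader
backward analysis of Session with v2 as reader and v1 as writer:
  status: paired with writer status (State -> State; writer required)
  addr: paired with writer addr (Money -> Money; writer optional)
  notes: paired with writer notes (string -> string; writer required)
  phone: paired with writer phone (string -> string; writer optional)
  addr.version: paired with writer addr.version (int32 -> bytes; writer optional)
  addr.age: paired with writer addr.age (int32 -> int32; writer required)
  addr.checksum: no writer-side match
  addr.name: paired with writer addr.name (string -> string; writer required)
  rule R1 violated at addr.checksum
  rule R3 violated at addr.version
  => backward: BREAKING (2)
forward analysis of Session with v1 as reader and v2 as writer:
  status: paired with writer status (State -> State; writer required)
  addr: paired with writer addr (Money -> Money; writer optional)
  notes: paired with writer notes (string -> string; writer required)
  phone: paired with writer phone (string -> string; writer optional)
  addr.version: paired with writer addr.version (bytes -> int32; writer optional)
  addr.age: paired with writer addr.age (int32 -> int32; writer required)
  addr.name: paired with writer addr.name (string -> string; writer required)
  writer addr.checksum: unknown to reader
  rule R3 violated at addr.version
  => forward: BREAKING (1)
migrating the Session value to v1:
  status := "GUEST"
  read fails at addr.version under R3
  => FAILS_AT (addr.version, R3)
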